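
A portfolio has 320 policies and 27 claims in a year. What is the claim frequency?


frequency = claims / policies
= 27 / 320
= 0.0844


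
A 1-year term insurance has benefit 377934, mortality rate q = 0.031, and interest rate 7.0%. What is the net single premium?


NSP = benefit * q * v
v = 1/(1+i) = 0.934579
NSP = 377934 * 0.031 * 0.934579
= 10949.4897


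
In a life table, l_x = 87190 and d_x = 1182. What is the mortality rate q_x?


q_x = d_x / l_x
= 1182 / 87190
= 0.0136


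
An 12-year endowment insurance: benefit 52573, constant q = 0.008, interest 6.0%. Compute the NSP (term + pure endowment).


Term component = 3393.7138
Pure endowment = 12_p_x * v^12 * benefit = 0.908113 * 0.496969 * 52573 = 23726.4325
NSP = 27120.1463


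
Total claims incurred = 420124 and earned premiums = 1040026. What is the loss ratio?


Loss ratio = claims / premiums
= 420124 / 1040026
= 0.404


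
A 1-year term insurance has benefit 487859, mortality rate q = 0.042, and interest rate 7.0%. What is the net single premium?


NSP = benefit * q * v
v = 1/(1+i) = 0.934579
NSP = 487859 * 0.042 * 0.934579
= 19149.6056


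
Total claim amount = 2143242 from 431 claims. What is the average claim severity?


severity = total / number
= 2143242 / 431
= 4972.7193


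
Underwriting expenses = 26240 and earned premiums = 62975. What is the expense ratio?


Expense ratio = expenses / premiums
= 26240 / 62975
= 0.4167


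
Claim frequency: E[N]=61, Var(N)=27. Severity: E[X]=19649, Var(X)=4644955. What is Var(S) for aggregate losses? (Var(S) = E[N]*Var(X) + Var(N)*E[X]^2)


Var(S) = E[N]*Var(X) + Var(N)*E[X]^2
= 61*4644955 + 27*19649^2
= 283342255 + 10424246427
= 1.0708e+10


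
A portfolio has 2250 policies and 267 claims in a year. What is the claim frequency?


frequency = claims / policies
= 267 / 2250
= 0.1187


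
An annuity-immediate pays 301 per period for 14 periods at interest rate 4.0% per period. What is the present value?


PV = PMT * (1 - (1+i)^(-n)) / i
= 301 * (1 - (1+0.04)^(-14)) / 0.04
= 301 * (1 - 0.577475) / 0.04
= 301 * 10.563123
= 3179.5


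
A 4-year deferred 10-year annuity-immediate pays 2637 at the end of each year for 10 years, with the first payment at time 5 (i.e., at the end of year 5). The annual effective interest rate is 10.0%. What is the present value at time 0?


PV at time 4 of the 10-year annuity-immediate:
a_n = 2637 * (1-(1+0.1)^(-10))/0.1 = 16203.2235
Discount back 4 years to time 0:
PV = 16203.2235 * (1+0.1)^(-4)
= 16203.2235 * 0.683013
= 11067.0196


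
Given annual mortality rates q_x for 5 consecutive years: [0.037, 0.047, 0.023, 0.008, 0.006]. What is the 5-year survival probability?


p_k = 1 - q_k for each year
Survival = product of (1 - q_k)
= 0.963 * 0.953 * 0.977 * 0.992 * 0.994
= 0.8841


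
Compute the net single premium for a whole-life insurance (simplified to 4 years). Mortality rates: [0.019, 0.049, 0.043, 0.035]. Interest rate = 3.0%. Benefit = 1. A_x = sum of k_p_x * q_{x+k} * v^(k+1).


v = 0.970874
Year 0: k_p_x=1.0, q=0.019, term=0.018447
Year 1: k_p_x=0.981, q=0.049, term=0.04531
Year 2: k_p_x=0.932931, q=0.043, term=0.036712
Year 3: k_p_x=0.892815, q=0.035, term=0.027764
A_x = 0.1282


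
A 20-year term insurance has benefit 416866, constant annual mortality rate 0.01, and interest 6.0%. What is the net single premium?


NSP = benefit * sum_{k=0}^{n-1} k_p_x * q * v^(k+1)
With constant q=0.01, v=0.943396
Sum = 0.106425
NSP = 416866 * 0.106425
= 44364.8301


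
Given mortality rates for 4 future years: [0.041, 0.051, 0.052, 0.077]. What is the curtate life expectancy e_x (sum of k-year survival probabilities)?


e_x = sum_{k=1}^{n} k_p_x
k_p_x values:
  1_p_x = 0.959
  2_p_x = 0.910091
  3_p_x = 0.862766
  4_p_x = 0.796333
e_x = 3.5282


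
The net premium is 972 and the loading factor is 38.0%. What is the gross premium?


Gross = net * (1 + loading)
= 972 * (1 + 0.38)
= 972 * 1.38
= 1341.36


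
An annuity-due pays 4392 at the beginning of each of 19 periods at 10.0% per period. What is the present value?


PV_due = PMT * (1-(1+i)^(-n))/i * (1+i)
PV_immediate = 36738.729
PV_due = 36738.729 * 1.1
= 40412.6019


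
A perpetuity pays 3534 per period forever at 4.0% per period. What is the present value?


PV = PMT / i
= 3534 / 0.04
= 88350.0


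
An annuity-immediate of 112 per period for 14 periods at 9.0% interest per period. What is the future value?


FV = PMT * ((1+i)^n - 1) / i
= 112 * ((1.09)^14 - 1) / 0.09
= 112 * (3.341727 - 1) / 0.09
= 2914.1492


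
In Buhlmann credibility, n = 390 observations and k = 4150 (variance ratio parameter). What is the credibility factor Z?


Z = n / (n + k)
= 390 / (390 + 4150)
= 390 / 4540
= 0.0859


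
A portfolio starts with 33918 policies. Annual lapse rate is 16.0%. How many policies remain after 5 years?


remaining = initial * (1 - lapse)^years
= 33918 * (1 - 0.16)^5
= 33918 * 0.418212
= 14184.9127


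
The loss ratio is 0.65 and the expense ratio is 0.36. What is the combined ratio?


Combined ratio = loss ratio + expense ratio
= 0.65 + 0.36
= 1.01


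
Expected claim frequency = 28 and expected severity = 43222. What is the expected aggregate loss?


E[S] = E[N] * E[X]
= 28 * 43222
= 1.2102e+06


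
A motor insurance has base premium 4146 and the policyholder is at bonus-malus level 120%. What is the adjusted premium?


adjusted = base * BM_level / 100
= 4146 * 120 / 100
= 4146 * 1.2
= 4975.2


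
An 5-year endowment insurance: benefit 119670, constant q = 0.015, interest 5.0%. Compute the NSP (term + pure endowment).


Term component = 7553.0625
Pure endowment = 5_p_x * v^5 * benefit = 0.927217 * 0.783526 * 119670 = 86940.0625
NSP = 94493.125


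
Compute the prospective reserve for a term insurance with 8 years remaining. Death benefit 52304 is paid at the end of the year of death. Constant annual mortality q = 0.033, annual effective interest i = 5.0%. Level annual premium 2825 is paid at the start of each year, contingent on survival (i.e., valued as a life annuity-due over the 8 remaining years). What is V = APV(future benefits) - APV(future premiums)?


v = 1/(1+i) = 0.952381
APV(future benefits) per unit = sum_{k=0}^{7} k_p_x * q * v^(k+1) = 0.191843
APV(future benefits) = 52304 * 0.191843 = 10034.1817
Life annuity-due factor ä_{x:8} = sum_{k=0}^{7} k_p_x * v^k = 6.104111
APV(future premiums) = 2825 * 6.104111 = 17244.1134
V = 10034.1817 - 17244.1134
= -7209.9317


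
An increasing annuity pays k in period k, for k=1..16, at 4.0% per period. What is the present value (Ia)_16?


(Ia)_n = sum_{k=1}^{n} k * v^k, v = 1/(1+i)
v = 0.961538
Sum computed term by term:
(Ia)_16 = 89.3964


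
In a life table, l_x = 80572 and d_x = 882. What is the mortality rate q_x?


q_x = d_x / l_x
= 882 / 80572
= 0.0109


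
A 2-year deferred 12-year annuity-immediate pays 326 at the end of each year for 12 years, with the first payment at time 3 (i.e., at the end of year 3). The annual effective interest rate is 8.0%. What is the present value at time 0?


PV at time 2 of the 12-year annuity-immediate:
a_n = 326 * (1-(1+0.08)^(-12))/0.08 = 2456.7614
Discount back 2 years to time 0:
PV = 2456.7614 * (1+0.08)^(-2)
= 2456.7614 * 0.857339
= 2106.2769


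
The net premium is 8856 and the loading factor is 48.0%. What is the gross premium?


Gross = net * (1 + loading)
= 8856 * (1 + 0.48)
= 8856 * 1.48
= 13106.88


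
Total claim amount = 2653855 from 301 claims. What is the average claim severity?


severity = total / number
= 2653855 / 301
= 8816.794


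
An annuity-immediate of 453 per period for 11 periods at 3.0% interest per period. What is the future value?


FV = PMT * ((1+i)^n - 1) / i
= 453 * ((1.03)^11 - 1) / 0.03
= 453 * (1.384234 - 1) / 0.03
= 5801.9314


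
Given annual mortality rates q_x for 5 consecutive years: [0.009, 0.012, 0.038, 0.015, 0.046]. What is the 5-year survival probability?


p_k = 1 - q_k for each year
Survival = product of (1 - q_k)
= 0.991 * 0.988 * 0.962 * 0.985 * 0.954
= 0.8851


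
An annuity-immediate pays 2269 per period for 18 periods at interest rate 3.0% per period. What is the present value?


PV = PMT * (1 - (1+i)^(-n)) / i
= 2269 * (1 - (1+0.03)^(-18)) / 0.03
= 2269 * (1 - 0.587395) / 0.03
= 2269 * 13.753513
= 31206.7212


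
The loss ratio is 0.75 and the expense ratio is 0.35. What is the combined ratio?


Combined ratio = loss ratio + expense ratio
= 0.75 + 0.35
= 1.1


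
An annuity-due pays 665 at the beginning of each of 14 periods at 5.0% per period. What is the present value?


PV_due = PMT * (1-(1+i)^(-n))/i * (1+i)
PV_immediate = 6582.5962
PV_due = 6582.5962 * 1.05
= 6911.726


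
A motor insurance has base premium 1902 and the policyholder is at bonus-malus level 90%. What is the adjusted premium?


adjusted = base * BM_level / 100
= 1902 * 90 / 100
= 1902 * 0.9
= 1711.8


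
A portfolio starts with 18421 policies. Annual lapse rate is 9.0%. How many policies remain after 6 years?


remaining = initial * (1 - lapse)^years
= 18421 * (1 - 0.09)^6
= 18421 * 0.567869
= 10460.7195


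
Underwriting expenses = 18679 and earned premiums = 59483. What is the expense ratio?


Expense ratio = expenses / premiums
= 18679 / 59483
= 0.314


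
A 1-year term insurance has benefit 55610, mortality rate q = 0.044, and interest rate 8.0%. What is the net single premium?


NSP = benefit * q * v
v = 1/(1+i) = 0.925926
NSP = 55610 * 0.044 * 0.925926
= 2265.5926


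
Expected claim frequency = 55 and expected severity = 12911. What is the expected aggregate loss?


E[S] = E[N] * E[X]
= 55 * 12911
= 710105


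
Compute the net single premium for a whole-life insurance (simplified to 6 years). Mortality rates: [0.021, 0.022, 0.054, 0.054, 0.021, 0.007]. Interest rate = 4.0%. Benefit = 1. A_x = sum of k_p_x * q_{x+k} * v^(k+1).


v = 0.961538
Year 0: k_p_x=1.0, q=0.021, term=0.020192
Year 1: k_p_x=0.979, q=0.022, term=0.019913
Year 2: k_p_x=0.957462, q=0.054, term=0.045964
Year 3: k_p_x=0.905759, q=0.054, term=0.041809
Year 4: k_p_x=0.856848, q=0.021, term=0.01479
Year 5: k_p_x=0.838854, q=0.007, term=0.004641
A_x = 0.1473


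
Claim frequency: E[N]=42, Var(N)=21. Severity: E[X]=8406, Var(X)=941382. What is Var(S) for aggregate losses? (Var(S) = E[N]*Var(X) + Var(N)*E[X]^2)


Var(S) = E[N]*Var(X) + Var(N)*E[X]^2
= 42*941382 + 21*8406^2
= 39538044 + 1483877556
= 1.5234e+09


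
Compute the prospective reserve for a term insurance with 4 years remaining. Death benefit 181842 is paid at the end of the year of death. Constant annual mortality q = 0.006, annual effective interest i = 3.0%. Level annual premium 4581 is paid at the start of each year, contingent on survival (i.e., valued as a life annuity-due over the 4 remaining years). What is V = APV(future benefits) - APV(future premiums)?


v = 1/(1+i) = 0.970874
APV(future benefits) per unit = sum_{k=0}^{3} k_p_x * q * v^(k+1) = 0.022108
APV(future benefits) = 181842 * 0.022108 = 4020.087
Life annuity-due factor ä_{x:4} = sum_{k=0}^{3} k_p_x * v^k = 3.795135
APV(future premiums) = 4581 * 3.795135 = 17385.5134
V = 4020.087 - 17385.5134
= -13365.4264


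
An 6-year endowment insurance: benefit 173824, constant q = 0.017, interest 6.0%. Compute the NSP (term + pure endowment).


Term component = 13967.5101
Pure endowment = 6_p_x * v^6 * benefit = 0.902238 * 0.704961 * 173824 = 110559.3954
NSP = 124526.9055


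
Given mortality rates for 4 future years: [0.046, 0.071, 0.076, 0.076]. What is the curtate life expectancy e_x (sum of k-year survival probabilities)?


e_x = sum_{k=1}^{n} k_p_x
k_p_x values:
  1_p_x = 0.954
  2_p_x = 0.886266
  3_p_x = 0.81891
  4_p_x = 0.756673
e_x = 3.4158


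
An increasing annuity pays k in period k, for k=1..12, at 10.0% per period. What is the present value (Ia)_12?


(Ia)_n = sum_{k=1}^{n} k * v^k, v = 1/(1+i)
v = 0.909091
Sum computed term by term:
(Ia)_12 = 36.7149


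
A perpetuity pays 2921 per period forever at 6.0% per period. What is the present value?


PV = PMT / i
= 2921 / 0.06
= 48683.3333


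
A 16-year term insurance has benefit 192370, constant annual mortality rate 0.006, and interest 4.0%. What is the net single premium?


NSP = benefit * sum_{k=0}^{n-1} k_p_x * q * v^(k+1)
With constant q=0.006, v=0.961538
Sum = 0.067187
NSP = 192370 * 0.067187
= 12924.8518


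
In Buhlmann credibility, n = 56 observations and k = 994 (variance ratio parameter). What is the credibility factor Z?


Z = n / (n + k)
= 56 / (56 + 994)
= 56 / 1050
= 0.0533


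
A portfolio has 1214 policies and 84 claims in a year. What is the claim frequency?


frequency = claims / policies
= 84 / 1214
= 0.0692


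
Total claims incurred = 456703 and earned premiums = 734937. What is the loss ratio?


Loss ratio = claims / premiums
= 456703 / 734937
= 0.6214


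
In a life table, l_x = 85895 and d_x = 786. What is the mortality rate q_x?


q_x = d_x / l_x
= 786 / 85895
= 0.0092


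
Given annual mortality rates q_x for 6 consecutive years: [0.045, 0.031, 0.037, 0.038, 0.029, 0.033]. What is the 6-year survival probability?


p_k = 1 - q_k for each year
Survival = product of (1 - q_k)
= 0.955 * 0.969 * 0.963 * 0.962 * 0.971 * 0.967
= 0.805


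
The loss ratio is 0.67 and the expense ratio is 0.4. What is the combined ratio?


Combined ratio = loss ratio + expense ratio
= 0.67 + 0.4
= 1.07


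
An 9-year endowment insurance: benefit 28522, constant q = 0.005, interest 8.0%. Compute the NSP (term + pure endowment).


Term component = 875.4865
Pure endowment = 9_p_x * v^9 * benefit = 0.95589 * 0.500249 * 28522 = 13638.7291
NSP = 14514.2156


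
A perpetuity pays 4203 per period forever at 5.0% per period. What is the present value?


PV = PMT / i
= 4203 / 0.05
= 84060.0


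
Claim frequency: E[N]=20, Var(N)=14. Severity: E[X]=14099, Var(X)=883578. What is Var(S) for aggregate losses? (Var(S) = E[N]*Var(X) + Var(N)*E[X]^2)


Var(S) = E[N]*Var(X) + Var(N)*E[X]^2
= 20*883578 + 14*14099^2
= 17671560 + 2782945214
= 2.8006e+09


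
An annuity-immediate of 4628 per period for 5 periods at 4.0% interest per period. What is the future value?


FV = PMT * ((1+i)^n - 1) / i
= 4628 * ((1.04)^5 - 1) / 0.04
= 4628 * (1.216653 - 1) / 0.04
= 25066.7408


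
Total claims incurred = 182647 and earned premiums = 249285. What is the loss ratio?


Loss ratio = claims / premiums
= 182647 / 249285
= 0.7327


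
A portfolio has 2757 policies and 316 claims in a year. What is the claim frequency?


frequency = claims / policies
= 316 / 2757
= 0.1146


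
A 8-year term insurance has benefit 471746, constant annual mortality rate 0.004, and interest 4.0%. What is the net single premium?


NSP = benefit * sum_{k=0}^{n-1} k_p_x * q * v^(k+1)
With constant q=0.004, v=0.961538
Sum = 0.026579
NSP = 471746 * 0.026579
= 12538.4571


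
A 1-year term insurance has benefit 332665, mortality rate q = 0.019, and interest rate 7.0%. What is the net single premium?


NSP = benefit * q * v
v = 1/(1+i) = 0.934579
NSP = 332665 * 0.019 * 0.934579
= 5907.1355


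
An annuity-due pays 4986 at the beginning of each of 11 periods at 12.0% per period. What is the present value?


PV_due = PMT * (1-(1+i)^(-n))/i * (1+i)
PV_immediate = 29605.3679
PV_due = 29605.3679 * 1.12
= 33158.012


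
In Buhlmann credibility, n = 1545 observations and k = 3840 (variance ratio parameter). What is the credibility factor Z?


Z = n / (n + k)
= 1545 / (1545 + 3840)
= 1545 / 5385
= 0.2869


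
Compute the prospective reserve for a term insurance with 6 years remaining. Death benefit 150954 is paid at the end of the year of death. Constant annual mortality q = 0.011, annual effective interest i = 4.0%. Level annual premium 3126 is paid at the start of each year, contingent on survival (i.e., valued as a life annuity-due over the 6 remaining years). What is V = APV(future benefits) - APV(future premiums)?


v = 1/(1+i) = 0.961538
APV(future benefits) per unit = sum_{k=0}^{5} k_p_x * q * v^(k+1) = 0.056172
APV(future benefits) = 150954 * 0.056172 = 8479.3509
Life annuity-due factor ä_{x:6} = sum_{k=0}^{5} k_p_x * v^k = 5.310784
APV(future premiums) = 3126 * 5.310784 = 16601.5108
V = 8479.3509 - 16601.5108
= -8122.1599


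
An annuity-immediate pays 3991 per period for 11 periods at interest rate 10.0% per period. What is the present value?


PV = PMT * (1 - (1+i)^(-n)) / i
= 3991 * (1 - (1+0.1)^(-11)) / 0.1
= 3991 * (1 - 0.350494) / 0.1
= 3991 * 6.495061
= 25921.7885


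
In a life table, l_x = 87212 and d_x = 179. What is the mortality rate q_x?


q_x = d_x / l_x
= 179 / 87212
= 0.0021


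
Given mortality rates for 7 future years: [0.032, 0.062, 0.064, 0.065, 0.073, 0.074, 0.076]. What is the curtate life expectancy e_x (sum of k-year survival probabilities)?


e_x = sum_{k=1}^{n} k_p_x
k_p_x values:
  1_p_x = 0.968
  2_p_x = 0.907984
  3_p_x = 0.849873
  4_p_x = 0.794631
  5_p_x = 0.736623
  6_p_x = 0.682113
  7_p_x = 0.630272
e_x = 5.5695


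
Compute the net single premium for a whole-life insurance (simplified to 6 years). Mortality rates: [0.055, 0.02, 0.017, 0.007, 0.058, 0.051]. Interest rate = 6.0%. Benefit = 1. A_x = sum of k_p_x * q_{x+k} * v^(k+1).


v = 0.943396
Year 0: k_p_x=1.0, q=0.055, term=0.051887
Year 1: k_p_x=0.945, q=0.02, term=0.016821
Year 2: k_p_x=0.9261, q=0.017, term=0.013219
Year 3: k_p_x=0.910356, q=0.007, term=0.005048
Year 4: k_p_x=0.903984, q=0.058, term=0.03918
Year 5: k_p_x=0.851553, q=0.051, term=0.030616
A_x = 0.1568


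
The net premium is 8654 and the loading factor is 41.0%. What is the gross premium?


Gross = net * (1 + loading)
= 8654 * (1 + 0.41)
= 8654 * 1.41
= 12202.14


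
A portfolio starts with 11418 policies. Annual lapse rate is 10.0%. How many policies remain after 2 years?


remaining = initial * (1 - lapse)^years
= 11418 * (1 - 0.1)^2
= 11418 * 0.81
= 9248.58


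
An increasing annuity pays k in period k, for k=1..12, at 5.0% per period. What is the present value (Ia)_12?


(Ia)_n = sum_{k=1}^{n} k * v^k, v = 1/(1+i)
v = 0.952381
Sum computed term by term:
(Ia)_12 = 52.4873


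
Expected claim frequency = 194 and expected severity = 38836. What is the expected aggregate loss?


E[S] = E[N] * E[X]
= 194 * 38836
= 7.5342e+06


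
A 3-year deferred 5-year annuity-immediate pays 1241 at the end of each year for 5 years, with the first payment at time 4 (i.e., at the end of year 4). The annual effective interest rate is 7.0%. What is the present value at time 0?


PV at time 3 of the 5-year annuity-immediate:
a_n = 1241 * (1-(1+0.07)^(-5))/0.07 = 5088.345
Discount back 3 years to time 0:
PV = 5088.345 * (1+0.07)^(-3)
= 5088.345 * 0.816298
= 4153.6052


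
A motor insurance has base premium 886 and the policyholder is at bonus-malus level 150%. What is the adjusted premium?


adjusted = base * BM_level / 100
= 886 * 150 / 100
= 886 * 1.5
= 1329.0


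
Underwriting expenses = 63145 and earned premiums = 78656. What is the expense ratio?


Expense ratio = expenses / premiums
= 63145 / 78656
= 0.8028


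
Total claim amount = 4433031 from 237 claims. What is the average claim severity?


severity = total / number
= 4433031 / 237
= 18704.7722


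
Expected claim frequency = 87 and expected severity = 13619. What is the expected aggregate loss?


E[S] = E[N] * E[X]
= 87 * 13619
= 1.1849e+06


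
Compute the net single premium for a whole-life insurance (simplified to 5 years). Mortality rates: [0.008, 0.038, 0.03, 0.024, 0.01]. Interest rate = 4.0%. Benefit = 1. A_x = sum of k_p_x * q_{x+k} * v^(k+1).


v = 0.961538
Year 0: k_p_x=1.0, q=0.008, term=0.007692
Year 1: k_p_x=0.992, q=0.038, term=0.034852
Year 2: k_p_x=0.954304, q=0.03, term=0.025451
Year 3: k_p_x=0.925675, q=0.024, term=0.01899
Year 4: k_p_x=0.903459, q=0.01, term=0.007426
A_x = 0.0944


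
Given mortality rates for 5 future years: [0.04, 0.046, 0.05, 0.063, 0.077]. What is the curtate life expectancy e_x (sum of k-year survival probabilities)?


e_x = sum_{k=1}^{n} k_p_x
k_p_x values:
  1_p_x = 0.96
  2_p_x = 0.91584
  3_p_x = 0.870048
  4_p_x = 0.815235
  5_p_x = 0.752462
e_x = 4.3136


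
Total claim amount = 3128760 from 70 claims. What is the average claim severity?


severity = total / number
= 3128760 / 70
= 44696.5714


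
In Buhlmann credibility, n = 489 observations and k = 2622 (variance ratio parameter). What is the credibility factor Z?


Z = n / (n + k)
= 489 / (489 + 2622)
= 489 / 3111
= 0.1572


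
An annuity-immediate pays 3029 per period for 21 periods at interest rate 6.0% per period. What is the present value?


PV = PMT * (1 - (1+i)^(-n)) / i
= 3029 * (1 - (1+0.06)^(-21)) / 0.06
= 3029 * (1 - 0.294155) / 0.06
= 3029 * 11.764077
= 35633.3881


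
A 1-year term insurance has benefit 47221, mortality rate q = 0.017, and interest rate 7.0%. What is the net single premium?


NSP = benefit * q * v
v = 1/(1+i) = 0.934579
NSP = 47221 * 0.017 * 0.934579
= 750.2402


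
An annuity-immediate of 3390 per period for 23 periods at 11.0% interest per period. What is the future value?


FV = PMT * ((1+i)^n - 1) / i
= 3390 * ((1.11)^23 - 1) / 0.11
= 3390 * (11.026267 - 1) / 0.11
= 308991.3252


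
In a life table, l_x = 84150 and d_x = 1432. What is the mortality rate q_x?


q_x = d_x / l_x
= 1432 / 84150
= 0.017


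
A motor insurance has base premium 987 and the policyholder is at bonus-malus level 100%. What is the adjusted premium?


adjusted = base * BM_level / 100
= 987 * 100 / 100
= 987 * 1.0
= 987.0


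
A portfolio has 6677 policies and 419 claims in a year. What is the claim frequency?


frequency = claims / policies
= 419 / 6677
= 0.0628


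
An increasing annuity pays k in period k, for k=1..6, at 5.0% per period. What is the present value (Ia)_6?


(Ia)_n = sum_{k=1}^{n} k * v^k, v = 1/(1+i)
v = 0.952381
Sum computed term by term:
(Ia)_6 = 17.0437


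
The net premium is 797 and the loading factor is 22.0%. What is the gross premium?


Gross = net * (1 + loading)
= 797 * (1 + 0.22)
= 797 * 1.22
= 972.34


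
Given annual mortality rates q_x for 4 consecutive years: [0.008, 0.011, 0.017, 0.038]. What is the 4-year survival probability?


p_k = 1 - q_k for each year
Survival = product of (1 - q_k)
= 0.992 * 0.989 * 0.983 * 0.962
= 0.9278


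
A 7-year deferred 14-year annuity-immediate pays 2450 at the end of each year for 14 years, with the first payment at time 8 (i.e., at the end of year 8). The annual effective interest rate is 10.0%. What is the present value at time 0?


PV at time 7 of the 14-year annuity-immediate:
a_n = 2450 * (1-(1+0.1)^(-14))/0.1 = 18048.3843
Discount back 7 years to time 0:
PV = 18048.3843 * (1+0.1)^(-7)
= 18048.3843 * 0.513158
= 9261.6749


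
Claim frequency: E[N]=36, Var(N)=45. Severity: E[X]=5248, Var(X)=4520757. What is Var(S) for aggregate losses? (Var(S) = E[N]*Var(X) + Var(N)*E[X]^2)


Var(S) = E[N]*Var(X) + Var(N)*E[X]^2
= 36*4520757 + 45*5248^2
= 162747252 + 1239367680
= 1.4021e+09


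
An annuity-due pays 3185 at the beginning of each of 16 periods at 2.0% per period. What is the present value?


PV_due = PMT * (1-(1+i)^(-n))/i * (1+i)
PV_immediate = 43245.0042
PV_due = 43245.0042 * 1.02
= 44109.9042


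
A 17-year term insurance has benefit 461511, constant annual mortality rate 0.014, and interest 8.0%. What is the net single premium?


NSP = benefit * sum_{k=0}^{n-1} k_p_x * q * v^(k+1)
With constant q=0.014, v=0.925926
Sum = 0.117262
NSP = 461511 * 0.117262
= 54117.7484


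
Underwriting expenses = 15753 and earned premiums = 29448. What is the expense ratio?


Expense ratio = expenses / premiums
= 15753 / 29448
= 0.5349


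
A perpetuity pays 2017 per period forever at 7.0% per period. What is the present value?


PV = PMT / i
= 2017 / 0.07
= 28814.2857


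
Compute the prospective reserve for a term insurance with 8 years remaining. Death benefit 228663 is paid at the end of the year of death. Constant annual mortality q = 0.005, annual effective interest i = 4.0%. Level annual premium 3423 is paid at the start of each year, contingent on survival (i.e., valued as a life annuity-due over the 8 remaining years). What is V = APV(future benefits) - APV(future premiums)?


v = 1/(1+i) = 0.961538
APV(future benefits) per unit = sum_{k=0}^{7} k_p_x * q * v^(k+1) = 0.033115
APV(future benefits) = 228663 * 0.033115 = 7572.0737
Life annuity-due factor ä_{x:8} = sum_{k=0}^{7} k_p_x * v^k = 6.887828
APV(future premiums) = 3423 * 6.887828 = 23577.034
V = 7572.0737 - 23577.034
= -16004.9603


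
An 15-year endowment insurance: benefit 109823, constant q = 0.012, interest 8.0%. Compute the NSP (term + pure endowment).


Term component = 10556.9676
Pure endowment = 15_p_x * v^15 * benefit = 0.834361 * 0.315242 * 109823 = 28886.2483
NSP = 39443.2159


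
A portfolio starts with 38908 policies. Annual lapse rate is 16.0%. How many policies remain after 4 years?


remaining = initial * (1 - lapse)^years
= 38908 * (1 - 0.16)^4
= 38908 * 0.497871
= 19371.1789


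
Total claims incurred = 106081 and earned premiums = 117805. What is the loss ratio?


Loss ratio = claims / premiums
= 106081 / 117805
= 0.9005


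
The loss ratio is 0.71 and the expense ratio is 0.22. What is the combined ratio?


Combined ratio = loss ratio + expense ratio
= 0.71 + 0.22
= 0.93


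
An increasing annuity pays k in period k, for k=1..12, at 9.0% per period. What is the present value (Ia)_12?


(Ia)_n = sum_{k=1}^{n} k * v^k, v = 1/(1+i)
v = 0.917431
Sum computed term by term:
(Ia)_12 = 39.3197


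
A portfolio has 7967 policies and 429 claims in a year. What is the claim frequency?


frequency = claims / policies
= 429 / 7967
= 0.0538


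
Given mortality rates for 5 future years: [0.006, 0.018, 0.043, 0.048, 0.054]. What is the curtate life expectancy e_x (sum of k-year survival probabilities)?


e_x = sum_{k=1}^{n} k_p_x
k_p_x values:
  1_p_x = 0.994
  2_p_x = 0.976108
  3_p_x = 0.934135
  4_p_x = 0.889297
  5_p_x = 0.841275
e_x = 4.6348


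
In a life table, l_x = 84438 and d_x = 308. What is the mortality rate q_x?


q_x = d_x / l_x
= 308 / 84438
= 0.0036


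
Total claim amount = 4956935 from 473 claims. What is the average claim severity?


severity = total / number
= 4956935 / 473
= 10479.778


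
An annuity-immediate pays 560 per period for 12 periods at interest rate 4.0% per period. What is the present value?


PV = PMT * (1 - (1+i)^(-n)) / i
= 560 * (1 - (1+0.04)^(-12)) / 0.04
= 560 * (1 - 0.624597) / 0.04
= 560 * 9.385074
= 5255.6413


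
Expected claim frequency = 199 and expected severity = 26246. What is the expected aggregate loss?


E[S] = E[N] * E[X]
= 199 * 26246
= 5.2230e+06


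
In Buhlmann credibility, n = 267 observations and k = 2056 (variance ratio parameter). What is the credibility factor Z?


Z = n / (n + k)
= 267 / (267 + 2056)
= 267 / 2323
= 0.1149


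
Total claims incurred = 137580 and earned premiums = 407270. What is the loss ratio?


Loss ratio = claims / premiums
= 137580 / 407270
= 0.3378


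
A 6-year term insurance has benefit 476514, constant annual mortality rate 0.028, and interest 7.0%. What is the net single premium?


NSP = benefit * sum_{k=0}^{n-1} k_p_x * q * v^(k+1)
With constant q=0.028, v=0.934579
Sum = 0.125158
NSP = 476514 * 0.125158
= 59639.6156


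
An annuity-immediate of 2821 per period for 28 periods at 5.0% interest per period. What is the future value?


FV = PMT * ((1+i)^n - 1) / i
= 2821 * ((1.05)^28 - 1) / 0.05
= 2821 * (3.920129 - 1) / 0.05
= 164753.686


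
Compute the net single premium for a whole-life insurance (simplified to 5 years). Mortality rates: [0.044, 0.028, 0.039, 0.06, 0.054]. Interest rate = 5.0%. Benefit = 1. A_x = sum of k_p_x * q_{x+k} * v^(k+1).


v = 0.952381
Year 0: k_p_x=1.0, q=0.044, term=0.041905
Year 1: k_p_x=0.956, q=0.028, term=0.024279
Year 2: k_p_x=0.929232, q=0.039, term=0.031306
Year 3: k_p_x=0.892992, q=0.06, term=0.04408
Year 4: k_p_x=0.839412, q=0.054, term=0.035516
A_x = 0.1771


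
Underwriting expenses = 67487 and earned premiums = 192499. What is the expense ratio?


Expense ratio = expenses / premiums
= 67487 / 192499
= 0.3506


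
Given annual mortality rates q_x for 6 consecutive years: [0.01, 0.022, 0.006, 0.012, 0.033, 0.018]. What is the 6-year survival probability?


p_k = 1 - q_k for each year
Survival = product of (1 - q_k)
= 0.99 * 0.978 * 0.994 * 0.988 * 0.967 * 0.982
= 0.9029


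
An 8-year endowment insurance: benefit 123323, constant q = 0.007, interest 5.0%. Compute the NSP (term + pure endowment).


Term component = 5454.4148
Pure endowment = 8_p_x * v^8 * benefit = 0.945353 * 0.676839 * 123323 = 78908.4798
NSP = 84362.8945


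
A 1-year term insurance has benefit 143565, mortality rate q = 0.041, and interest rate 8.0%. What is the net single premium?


NSP = benefit * q * v
v = 1/(1+i) = 0.925926
NSP = 143565 * 0.041 * 0.925926
= 5450.1528


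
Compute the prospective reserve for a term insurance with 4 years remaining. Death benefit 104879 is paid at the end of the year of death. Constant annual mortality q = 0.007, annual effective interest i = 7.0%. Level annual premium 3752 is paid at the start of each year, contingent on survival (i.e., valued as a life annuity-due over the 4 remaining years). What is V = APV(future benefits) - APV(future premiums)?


v = 1/(1+i) = 0.934579
APV(future benefits) per unit = sum_{k=0}^{3} k_p_x * q * v^(k+1) = 0.023477
APV(future benefits) = 104879 * 0.023477 = 2462.2024
Life annuity-due factor ä_{x:4} = sum_{k=0}^{3} k_p_x * v^k = 3.588566
APV(future premiums) = 3752 * 3.588566 = 13464.3
V = 2462.2024 - 13464.3
= -11002.0976


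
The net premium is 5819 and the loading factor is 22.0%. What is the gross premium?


Gross = net * (1 + loading)
= 5819 * (1 + 0.22)
= 5819 * 1.22
= 7099.18


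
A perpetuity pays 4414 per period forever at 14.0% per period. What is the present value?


PV = PMT / i
= 4414 / 0.14
= 31528.5714


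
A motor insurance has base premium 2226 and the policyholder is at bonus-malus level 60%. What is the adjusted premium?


adjusted = base * BM_level / 100
= 2226 * 60 / 100
= 2226 * 0.6
= 1335.6


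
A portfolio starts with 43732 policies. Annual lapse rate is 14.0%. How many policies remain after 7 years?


remaining = initial * (1 - lapse)^years
= 43732 * (1 - 0.14)^7
= 43732 * 0.347928
= 15215.5795


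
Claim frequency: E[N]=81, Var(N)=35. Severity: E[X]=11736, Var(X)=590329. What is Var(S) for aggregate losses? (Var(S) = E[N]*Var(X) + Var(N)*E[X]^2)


Var(S) = E[N]*Var(X) + Var(N)*E[X]^2
= 81*590329 + 35*11736^2
= 47816649 + 4820679360
= 4.8685e+09


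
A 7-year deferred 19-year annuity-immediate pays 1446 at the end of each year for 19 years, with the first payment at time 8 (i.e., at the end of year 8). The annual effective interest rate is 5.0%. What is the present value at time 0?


PV at time 7 of the 19-year annuity-immediate:
a_n = 1446 * (1-(1+0.05)^(-19))/0.05 = 17475.374
Discount back 7 years to time 0:
PV = 17475.374 * (1+0.05)^(-7)
= 17475.374 * 0.710681
= 12419.422


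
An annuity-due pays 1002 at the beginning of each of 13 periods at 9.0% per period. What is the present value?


PV_due = PMT * (1-(1+i)^(-n))/i * (1+i)
PV_immediate = 7501.8777
PV_due = 7501.8777 * 1.09
= 8177.0467


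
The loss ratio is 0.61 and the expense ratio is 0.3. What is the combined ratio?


Combined ratio = loss ratio + expense ratio
= 0.61 + 0.3
= 0.91


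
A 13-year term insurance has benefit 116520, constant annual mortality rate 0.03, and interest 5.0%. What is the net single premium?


NSP = benefit * sum_{k=0}^{n-1} k_p_x * q * v^(k+1)
With constant q=0.03, v=0.952381
Sum = 0.241155
NSP = 116520 * 0.241155
= 28099.3528


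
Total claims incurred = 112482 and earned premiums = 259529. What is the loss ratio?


Loss ratio = claims / premiums
= 112482 / 259529
= 0.4334


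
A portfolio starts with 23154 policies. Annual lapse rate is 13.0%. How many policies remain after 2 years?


remaining = initial * (1 - lapse)^years
= 23154 * (1 - 0.13)^2
= 23154 * 0.7569
= 17525.2626


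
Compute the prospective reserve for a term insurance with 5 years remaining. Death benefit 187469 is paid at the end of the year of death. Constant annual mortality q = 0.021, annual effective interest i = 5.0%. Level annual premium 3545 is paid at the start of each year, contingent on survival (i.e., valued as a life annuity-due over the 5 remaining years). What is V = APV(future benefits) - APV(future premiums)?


v = 1/(1+i) = 0.952381
APV(future benefits) per unit = sum_{k=0}^{4} k_p_x * q * v^(k+1) = 0.08736
APV(future benefits) = 187469 * 0.08736 = 16377.3215
Life annuity-due factor ä_{x:5} = sum_{k=0}^{4} k_p_x * v^k = 4.368008
APV(future premiums) = 3545 * 4.368008 = 15484.588
V = 16377.3215 - 15484.588
= 892.7335


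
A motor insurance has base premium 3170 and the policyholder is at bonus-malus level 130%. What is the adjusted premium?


adjusted = base * BM_level / 100
= 3170 * 130 / 100
= 3170 * 1.3
= 4121.0


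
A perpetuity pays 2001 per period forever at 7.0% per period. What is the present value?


PV = PMT / i
= 2001 / 0.07
= 28585.7143


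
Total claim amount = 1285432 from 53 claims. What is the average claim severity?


severity = total / number
= 1285432 / 53
= 24253.434


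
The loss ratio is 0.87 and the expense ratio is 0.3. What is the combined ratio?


Combined ratio = loss ratio + expense ratio
= 0.87 + 0.3
= 1.17


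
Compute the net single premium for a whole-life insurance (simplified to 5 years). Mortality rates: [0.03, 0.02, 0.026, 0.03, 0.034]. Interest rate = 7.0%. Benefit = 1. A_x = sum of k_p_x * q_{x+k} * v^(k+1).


v = 0.934579
Year 0: k_p_x=1.0, q=0.03, term=0.028037
Year 1: k_p_x=0.97, q=0.02, term=0.016945
Year 2: k_p_x=0.9506, q=0.026, term=0.020175
Year 3: k_p_x=0.925884, q=0.03, term=0.021191
Year 4: k_p_x=0.898108, q=0.034, term=0.021772
A_x = 0.1081


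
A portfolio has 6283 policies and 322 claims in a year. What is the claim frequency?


frequency = claims / policies
= 322 / 6283
= 0.0512


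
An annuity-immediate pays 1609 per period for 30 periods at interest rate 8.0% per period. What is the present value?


PV = PMT * (1 - (1+i)^(-n)) / i
= 1609 * (1 - (1+0.08)^(-30)) / 0.08
= 1609 * (1 - 0.099377) / 0.08
= 1609 * 11.257783
= 18113.7734


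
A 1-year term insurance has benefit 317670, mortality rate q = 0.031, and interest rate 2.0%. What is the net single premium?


NSP = benefit * q * v
v = 1/(1+i) = 0.980392
NSP = 317670 * 0.031 * 0.980392
= 9654.6765


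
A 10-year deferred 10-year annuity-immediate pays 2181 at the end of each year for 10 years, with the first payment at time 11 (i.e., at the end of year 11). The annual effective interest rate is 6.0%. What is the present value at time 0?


PV at time 10 of the 10-year annuity-immediate:
a_n = 2181 * (1-(1+0.06)^(-10))/0.06 = 16052.3499
Discount back 10 years to time 0:
PV = 16052.3499 * (1+0.06)^(-10)
= 16052.3499 * 0.558395
= 8963.5483


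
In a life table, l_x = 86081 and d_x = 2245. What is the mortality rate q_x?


q_x = d_x / l_x
= 2245 / 86081
= 0.0261


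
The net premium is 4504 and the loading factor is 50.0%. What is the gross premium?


Gross = net * (1 + loading)
= 4504 * (1 + 0.5)
= 4504 * 1.5
= 6756.0


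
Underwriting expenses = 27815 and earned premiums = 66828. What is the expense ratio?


Expense ratio = expenses / premiums
= 27815 / 66828
= 0.4162


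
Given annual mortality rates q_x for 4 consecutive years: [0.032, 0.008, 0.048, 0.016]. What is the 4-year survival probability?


p_k = 1 - q_k for each year
Survival = product of (1 - q_k)
= 0.968 * 0.992 * 0.952 * 0.984
= 0.8995


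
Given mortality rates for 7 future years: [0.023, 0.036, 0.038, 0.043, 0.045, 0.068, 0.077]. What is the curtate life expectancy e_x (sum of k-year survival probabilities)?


e_x = sum_{k=1}^{n} k_p_x
k_p_x values:
  1_p_x = 0.977
  2_p_x = 0.941828
  3_p_x = 0.906039
  4_p_x = 0.867079
  5_p_x = 0.82806
  6_p_x = 0.771752
  7_p_x = 0.712327
e_x = 6.0041


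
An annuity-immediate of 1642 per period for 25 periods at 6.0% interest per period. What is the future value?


FV = PMT * ((1+i)^n - 1) / i
= 1642 * ((1.06)^25 - 1) / 0.06
= 1642 * (4.291871 - 1) / 0.06
= 90087.5287


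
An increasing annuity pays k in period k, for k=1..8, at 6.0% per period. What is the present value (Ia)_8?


(Ia)_n = sum_{k=1}^{n} k * v^k, v = 1/(1+i)
v = 0.943396
Sum computed term by term:
(Ia)_8 = 26.0514


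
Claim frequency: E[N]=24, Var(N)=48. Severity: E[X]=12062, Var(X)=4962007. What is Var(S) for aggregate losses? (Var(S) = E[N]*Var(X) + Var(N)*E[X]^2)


Var(S) = E[N]*Var(X) + Var(N)*E[X]^2
= 24*4962007 + 48*12062^2
= 119088168 + 6983608512
= 7.1027e+09


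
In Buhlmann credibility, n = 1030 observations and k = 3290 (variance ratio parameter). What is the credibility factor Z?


Z = n / (n + k)
= 1030 / (1030 + 3290)
= 1030 / 4320
= 0.2384


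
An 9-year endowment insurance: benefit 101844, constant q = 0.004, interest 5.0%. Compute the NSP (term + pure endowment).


Term component = 2853.3607
Pure endowment = 9_p_x * v^9 * benefit = 0.964571 * 0.644609 * 101844 = 63323.63
NSP = 66176.9907


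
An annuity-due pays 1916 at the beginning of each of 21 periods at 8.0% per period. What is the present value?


PV_due = PMT * (1-(1+i)^(-n))/i * (1+i)
PV_immediate = 19192.1948
PV_due = 19192.1948 * 1.08
= 20727.5704


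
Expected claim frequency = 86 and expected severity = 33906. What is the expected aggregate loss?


E[S] = E[N] * E[X]
= 86 * 33906
= 2.9159e+06


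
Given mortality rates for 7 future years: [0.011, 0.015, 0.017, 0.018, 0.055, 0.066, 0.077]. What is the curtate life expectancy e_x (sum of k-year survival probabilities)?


e_x = sum_{k=1}^{n} k_p_x
k_p_x values:
  1_p_x = 0.989
  2_p_x = 0.974165
  3_p_x = 0.957604
  4_p_x = 0.940367
  5_p_x = 0.888647
  6_p_x = 0.829996
  7_p_x = 0.766087
e_x = 6.3459


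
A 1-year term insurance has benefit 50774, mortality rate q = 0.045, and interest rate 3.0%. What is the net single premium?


NSP = benefit * q * v
v = 1/(1+i) = 0.970874
NSP = 50774 * 0.045 * 0.970874
= 2218.2816


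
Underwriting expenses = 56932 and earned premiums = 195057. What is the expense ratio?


Expense ratio = expenses / premiums
= 56932 / 195057
= 0.2919


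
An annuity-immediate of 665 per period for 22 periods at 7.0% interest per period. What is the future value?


FV = PMT * ((1+i)^n - 1) / i
= 665 * ((1.07)^22 - 1) / 0.07
= 665 * (4.430402 - 1) / 0.07
= 32588.8165


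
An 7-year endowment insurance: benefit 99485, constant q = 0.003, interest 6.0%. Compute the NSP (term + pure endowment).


Term component = 1652.3228
Pure endowment = 7_p_x * v^7 * benefit = 0.979188 * 0.665057 * 99485 = 64786.2221
NSP = 66438.5449


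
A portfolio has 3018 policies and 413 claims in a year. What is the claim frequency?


frequency = claims / policies
= 413 / 3018
= 0.1368


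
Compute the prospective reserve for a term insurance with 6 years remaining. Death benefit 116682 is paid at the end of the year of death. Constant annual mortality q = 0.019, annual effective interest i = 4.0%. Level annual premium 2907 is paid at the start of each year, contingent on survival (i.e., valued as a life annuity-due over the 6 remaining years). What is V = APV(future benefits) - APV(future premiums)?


v = 1/(1+i) = 0.961538
APV(future benefits) per unit = sum_{k=0}^{5} k_p_x * q * v^(k+1) = 0.095196
APV(future benefits) = 116682 * 0.095196 = 11107.6607
Life annuity-due factor ä_{x:6} = sum_{k=0}^{5} k_p_x * v^k = 5.210729
APV(future premiums) = 2907 * 5.210729 = 15147.5889
V = 11107.6607 - 15147.5889
= -4039.9282
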